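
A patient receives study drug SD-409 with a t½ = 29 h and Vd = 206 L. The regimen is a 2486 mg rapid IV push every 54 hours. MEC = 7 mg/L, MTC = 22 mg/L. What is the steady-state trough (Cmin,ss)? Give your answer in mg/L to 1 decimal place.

Over one 54-h interval, 54/29 ≈ 1.8621 half-lives elapse, leaving f ≈ 0.2751 of each dose.
Single-dose peak C₀ = D/Vd = 2486/206 ≈ 12.068 mg/L.
Steady-state trough Cmin,ss = C₀·f/(1−f) ≈ 12.068 × 0.2751/0.7249 ≈ 4.580 mg/L.
Trough 4.6 mg/L vs MEC 7 mg/L: subtherapeutic.

4.6 mg/L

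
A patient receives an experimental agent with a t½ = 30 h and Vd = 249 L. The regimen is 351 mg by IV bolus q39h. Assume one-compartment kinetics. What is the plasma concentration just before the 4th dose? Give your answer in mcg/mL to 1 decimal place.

0.9 mcg/mL

f = (1/2)^(τ/t½) = (1/2)^(39/30) ≈ 0.4061.
C₀ = D/Vd = 351/249 ≈ 1.410 mcg/mL.
Before the 4th dose, 3 doses have been given. Superposition: Cmin = C₀·(f + f² + … + f^3).
≈ 1.410 × (0.4061 + 0.1649 + 0.0670) ≈ 1.410 × 0.6380 ≈ 0.900 mcg/mL.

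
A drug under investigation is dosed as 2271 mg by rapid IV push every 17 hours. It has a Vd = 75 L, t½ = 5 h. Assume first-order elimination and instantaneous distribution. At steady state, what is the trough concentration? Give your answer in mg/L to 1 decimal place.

Over one 17-h interval, 17/5 ≈ 3.4 half-lives elapse, leaving f ≈ 0.0947 of each dose.
Single-dose peak C₀ = D/Vd = 2271/75 ≈ 30.280 mg/L.
Steady-state trough Cmin,ss = C₀·f/(1−f) ≈ 30.280 × 0.0947/0.9053 ≈ 3.167 mg/L.

3.2 mg/L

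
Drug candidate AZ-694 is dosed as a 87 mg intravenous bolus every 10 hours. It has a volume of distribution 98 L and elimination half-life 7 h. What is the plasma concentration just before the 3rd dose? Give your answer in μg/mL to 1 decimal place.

0.5 μg/mL

f = (1/2)^(τ/t½) = (1/2)^(10/7) ≈ 0.3715.
C₀ = D/Vd = 87/98 ≈ 0.888 μg/mL.
Before the 3rd dose, 2 doses have been given. Superposition: Cmin = C₀·(f + f²).
≈ 0.888 × (0.3715 + 0.1380) ≈ 0.888 × 0.5095 ≈ 0.452 μg/mL.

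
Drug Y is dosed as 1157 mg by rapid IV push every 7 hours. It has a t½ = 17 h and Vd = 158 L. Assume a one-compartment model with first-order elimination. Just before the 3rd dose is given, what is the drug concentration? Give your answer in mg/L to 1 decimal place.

9.6 mg/L

f = (1/2)^(τ/t½) = (1/2)^(7/17) ≈ 0.7517.
C₀ = D/Vd = 1157/158 ≈ 7.323 mg/L.
Before the 3rd dose, 2 doses have been given. Superposition: Cmin = C₀·(f + f²).
≈ 7.323 × (0.7517 + 0.5651) ≈ 7.323 × 1.3168 ≈ 9.643 mg/L.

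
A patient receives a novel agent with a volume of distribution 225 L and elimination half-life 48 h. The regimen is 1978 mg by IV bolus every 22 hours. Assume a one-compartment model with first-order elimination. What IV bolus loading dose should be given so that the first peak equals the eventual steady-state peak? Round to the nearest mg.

7267 mg

f = (1/2)^(22/48) ≈ 0.727827; accumulation ratio R = 1/(1−f) ≈ 3.67413.
Loading dose to hit Cmax,ss on first dose: D_load = D_maint·R ≈ 1978 × 3.67413 ≈ 7267.43 mg.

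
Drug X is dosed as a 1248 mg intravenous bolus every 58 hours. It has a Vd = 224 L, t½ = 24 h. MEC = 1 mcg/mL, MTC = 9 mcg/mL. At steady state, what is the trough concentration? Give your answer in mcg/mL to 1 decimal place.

τ/t½ = 58/24 ≈ 2.4167, so fraction remaining f = (1/2)^(58/24) ≈ 0.1873.
Each bolus raises the concentration by D/Vd = 1248/224 ≈ 5.571 mcg/mL.
Steady-state trough Cmin,ss = C₀·f/(1−f) ≈ 5.571 × 0.1873/0.8127 ≈ 1.284 mcg/mL.
Trough 1.3 mcg/mL vs MEC 1 mcg/mL: adequate.

1.3 mcg/mL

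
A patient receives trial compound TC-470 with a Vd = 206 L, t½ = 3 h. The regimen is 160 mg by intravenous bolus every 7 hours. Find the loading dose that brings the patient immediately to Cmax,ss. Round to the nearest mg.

200 mg

f = (1/2)^(7/3) ≈ 0.198425; accumulation ratio R = 1/(1−f) ≈ 1.24754.
Loading dose to hit Cmax,ss on first dose: D_load = D_maint·R ≈ 160 × 1.24754 ≈ 199.61 mg.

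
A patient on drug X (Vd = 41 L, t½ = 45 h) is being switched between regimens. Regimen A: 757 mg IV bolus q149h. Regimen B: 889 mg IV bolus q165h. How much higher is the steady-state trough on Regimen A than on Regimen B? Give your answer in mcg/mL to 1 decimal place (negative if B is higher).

0.2 mcg/mL

Regimen A: f = (1/2)^(149/45) ≈ 0.1008; Cmin,ss = (757/41)·f/(1−f) ≈ 2.070 mcg/mL.
Regimen B: f = (1/2)^(165/45) ≈ 0.0787; Cmin,ss = (889/41)·f/(1−f) ≈ 1.852 mcg/mL.
Difference ≈ 2.070 − 1.852 ≈ 0.218 mcg/mL.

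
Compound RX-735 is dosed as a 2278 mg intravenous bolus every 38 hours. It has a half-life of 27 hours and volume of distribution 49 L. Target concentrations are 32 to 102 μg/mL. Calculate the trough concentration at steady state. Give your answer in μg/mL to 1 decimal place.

Over one 38-h interval, 38/27 ≈ 1.4074 half-lives elapse, leaving f ≈ 0.3770 of each dose.
Single-dose peak C₀ = D/Vd = 2278/49 ≈ 46.490 μg/mL.
Steady-state trough Cmin,ss = C₀·f/(1−f) ≈ 46.490 × 0.3770/0.6230 ≈ 28.133 μg/mL.
Trough 28.1 μg/mL vs MEC 32 μg/mL: subtherapeutic.

28.1 μg/mL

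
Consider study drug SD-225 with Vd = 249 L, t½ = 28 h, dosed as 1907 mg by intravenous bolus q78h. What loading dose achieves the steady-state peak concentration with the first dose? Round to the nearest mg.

f = (1/2)^(78/28) ≈ 0.145016; accumulation ratio R = 1/(1−f) ≈ 1.16961.
Loading dose to hit Cmax,ss on first dose: D_load = D_maint·R ≈ 1907 × 1.16961 ≈ 2230.45 mg.

2230 mg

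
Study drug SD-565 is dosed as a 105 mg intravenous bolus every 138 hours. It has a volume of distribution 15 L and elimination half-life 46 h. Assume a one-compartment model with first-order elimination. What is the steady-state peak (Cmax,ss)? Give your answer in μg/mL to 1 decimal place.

8.0 μg/mL

τ = 138 h = 3 half-lives, so f = (1/2)^3 = 0.125.
At steady state, R = 1/(1 − 0.125) = 8/7.
Single-dose peak C₀ = D/Vd = 105/15 = 7 μg/mL.
Steady-state peak Cmax,ss = C₀·R = 7 × 8/7 ≈ 8.000 μg/mL.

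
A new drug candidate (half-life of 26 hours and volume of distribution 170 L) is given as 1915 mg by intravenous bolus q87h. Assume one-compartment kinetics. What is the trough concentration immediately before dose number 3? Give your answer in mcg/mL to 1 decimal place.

f = (1/2)^(τ/t½) = (1/2)^(87/26) ≈ 0.0983.
C₀ = D/Vd = 1915/170 ≈ 11.265 mcg/mL.
Before the 3rd dose, 2 doses have been given. Superposition: Cmin = C₀·(f + f²).
≈ 11.265 × (0.0983 + 0.0097) ≈ 11.265 × 0.1080 ≈ 1.217 mcg/mL.

1.2 mcg/mL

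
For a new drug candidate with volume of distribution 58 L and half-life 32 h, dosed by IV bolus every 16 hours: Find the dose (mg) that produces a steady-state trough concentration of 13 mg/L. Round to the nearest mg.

312 mg

τ/t½ = 16/32 ≈ 0.5, so f = (1/2)^(16/32) ≈ 0.707107.
Cmin,ss = (D/Vd)·f/(1−f), so D = Cmin,ss·Vd·(1−f)/f.
D = 13 × 58 × (1−f)/f ≈ 13 × 58 × 0.41421 ≈ 312.31 mg.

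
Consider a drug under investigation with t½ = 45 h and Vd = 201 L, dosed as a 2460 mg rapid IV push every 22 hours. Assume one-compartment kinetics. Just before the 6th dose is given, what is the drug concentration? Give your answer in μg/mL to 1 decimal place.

24.8 μg/mL

f = (1/2)^(τ/t½) = (1/2)^(22/45) ≈ 0.7126.
C₀ = D/Vd = 2460/201 ≈ 12.239 μg/mL.
Before the 6th dose, 5 doses have been given. Superposition: Cmin = C₀·(f + f² + … + f^5).
≈ 12.239 × (0.7126 + 0.5078 + 0.3619 + 0.2579 + 0.1838) ≈ 12.239 × 2.0240 ≈ 24.772 μg/mL.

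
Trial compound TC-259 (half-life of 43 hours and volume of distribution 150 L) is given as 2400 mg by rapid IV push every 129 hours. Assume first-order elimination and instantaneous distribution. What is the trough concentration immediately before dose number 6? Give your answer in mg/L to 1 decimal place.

2.3 mg/L

f = (1/2)^(τ/t½) = (1/2)^(129/43) ≈ 0.1250.
C₀ = D/Vd = 2400/150 ≈ 16.000 mg/L.
Before the 6th dose, 5 doses have been given. Superposition: Cmin = C₀·(f + f² + … + f^5).
≈ 16.000 × (0.1250 + 0.0156 + 0.0020 + 0.0002 + 0.0000) ≈ 16.000 × 0.1428 ≈ 2.285 mg/L.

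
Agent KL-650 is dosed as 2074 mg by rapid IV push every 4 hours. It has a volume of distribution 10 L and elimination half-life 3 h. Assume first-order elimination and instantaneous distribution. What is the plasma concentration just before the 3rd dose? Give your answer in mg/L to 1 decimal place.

115.0 mg/L

f = (1/2)^(τ/t½) = (1/2)^(4/3) ≈ 0.3969.
C₀ = D/Vd = 2074/10 ≈ 207.400 mg/L.
Before the 3rd dose, 2 doses have been given. Superposition: Cmin = C₀·(f + f²).
≈ 207.400 × (0.3969 + 0.1575) ≈ 207.400 × 0.5544 ≈ 114.983 mg/L.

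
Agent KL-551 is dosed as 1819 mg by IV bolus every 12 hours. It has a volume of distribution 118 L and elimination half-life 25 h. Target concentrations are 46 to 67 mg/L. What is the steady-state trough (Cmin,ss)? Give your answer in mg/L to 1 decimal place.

39.1 mg/L

k = ln2/t½ = ln2/25 ≈ 0.027726 h⁻¹; fraction remaining f = e^(−kτ) = e^(−0.027726×12) ≈ 0.7170.
Single-dose peak C₀ = D/Vd = 1819/118 ≈ 15.415 mg/L.
Steady-state trough Cmin,ss = C₀·f/(1−f) ≈ 15.415 × 0.7170/0.2830 ≈ 39.055 mg/L.
Trough 39.1 mg/L vs MEC 46 mg/L: subtherapeutic.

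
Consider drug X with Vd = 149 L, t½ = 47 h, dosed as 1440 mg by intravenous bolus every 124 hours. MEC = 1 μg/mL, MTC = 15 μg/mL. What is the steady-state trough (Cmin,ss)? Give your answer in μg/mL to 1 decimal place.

k = ln2/t½ = ln2/47 ≈ 0.014748 h⁻¹; fraction remaining f = e^(−kτ) = e^(−0.014748×124) ≈ 0.1606.
At steady state, accumulation factor R = 1/(1 − e^(−kτ)) ≈ 1.1913.
Single-dose peak C₀ = D/Vd = 1440/149 ≈ 9.664 μg/mL.
Steady-state peak Cmax,ss = C₀·R ≈ 9.664 × 1.1913 ≈ 11.513 μg/mL.
One interval later, Cmin,ss = Cmax,ss·e^(−kτ) ≈ 11.513 × 0.1606 ≈ 1.849 μg/mL.
Trough 1.8 μg/mL vs MEC 1 μg/mL: adequate.

1.8 μg/mL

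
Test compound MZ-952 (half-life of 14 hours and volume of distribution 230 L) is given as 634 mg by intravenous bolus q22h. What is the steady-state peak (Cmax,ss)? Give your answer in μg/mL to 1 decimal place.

Over one 22-h interval, 22/14 ≈ 1.5714 half-lives elapse, leaving f ≈ 0.3365 of each dose.
At steady state, accumulation factor R = 1/(1 − e^(−kτ)) ≈ 1.5072.
Each bolus raises the concentration by D/Vd = 634/230 ≈ 2.757 μg/mL.
Steady-state peak Cmax,ss = C₀·R ≈ 2.757 × 1.5072 ≈ 4.155 μg/mL.

4.2 μg/mL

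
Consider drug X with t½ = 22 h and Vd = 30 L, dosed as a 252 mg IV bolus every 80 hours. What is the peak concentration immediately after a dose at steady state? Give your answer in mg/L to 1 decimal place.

Over one 80-h interval, 80/22 ≈ 3.6364 half-lives elapse, leaving f ≈ 0.0804 of each dose.
At steady state, accumulation factor R = 1/(1 − e^(−kτ)) ≈ 1.0874.
Single-dose peak C₀ = D/Vd = 252/30 ≈ 8.400 mg/L.
Cmax,ss = C₀/(1 − f) ≈ 8.400/0.9196 ≈ 9.134 mg/L.

9.1 mg/L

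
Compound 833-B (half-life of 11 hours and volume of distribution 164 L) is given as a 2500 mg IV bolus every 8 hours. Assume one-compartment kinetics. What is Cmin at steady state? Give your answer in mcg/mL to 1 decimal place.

23.3 mcg/mL

k = ln2/t½ = ln2/11 ≈ 0.063013 h⁻¹; fraction remaining f = e^(−kτ) = e^(−0.063013×8) ≈ 0.6040.
Each bolus raises the concentration by D/Vd = 2500/164 ≈ 15.244 mcg/mL.
Steady-state trough Cmin,ss = C₀·f/(1−f) ≈ 15.244 × 0.6040/0.3960 ≈ 23.251 mcg/mL.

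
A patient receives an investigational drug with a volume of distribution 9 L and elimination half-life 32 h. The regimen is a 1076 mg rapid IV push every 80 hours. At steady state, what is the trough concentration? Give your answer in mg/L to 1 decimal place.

Over one 80-h interval, 80/32 ≈ 2.5 half-lives elapse, leaving f ≈ 0.1768 of each dose.
Accumulation ratio R = 1/(1 − f) ≈ 1/0.8232 ≈ 1.2148.
Each bolus raises the concentration by D/Vd = 1076/9 ≈ 119.556 mg/L.
Cmax,ss = C₀/(1 − f) ≈ 119.556/0.8232 ≈ 145.233 mg/L.
Steady-state trough Cmin,ss = Cmax,ss·f ≈ 145.233 × 0.1768 ≈ 25.677 mg/L.

25.7 mg/L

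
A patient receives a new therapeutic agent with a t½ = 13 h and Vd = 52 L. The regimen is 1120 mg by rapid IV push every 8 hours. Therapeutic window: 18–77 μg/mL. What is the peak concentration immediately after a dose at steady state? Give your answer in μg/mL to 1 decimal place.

62.0 μg/mL

k = ln2/t½ = ln2/13 ≈ 0.053319 h⁻¹; fraction remaining f = e^(−kτ) = e^(−0.053319×8) ≈ 0.6528.
Accumulation ratio R = 1/(1 − f) ≈ 1/0.3472 ≈ 2.8802.
Each bolus raises the concentration by D/Vd = 1120/52 ≈ 21.538 μg/mL.
Cmax,ss = C₀/(1 − f) ≈ 21.538/0.3472 ≈ 62.033 μg/mL.
Peak 62.0 μg/mL vs MTC 77 μg/mL: below toxic threshold.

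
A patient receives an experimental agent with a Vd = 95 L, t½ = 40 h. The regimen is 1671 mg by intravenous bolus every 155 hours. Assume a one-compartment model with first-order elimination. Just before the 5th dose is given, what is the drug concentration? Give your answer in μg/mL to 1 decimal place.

1.3 μg/mL

f = (1/2)^(τ/t½) = (1/2)^(155/40) ≈ 0.0682.
C₀ = D/Vd = 1671/95 ≈ 17.589 μg/mL.
Before the 5th dose, 4 doses have been given. Superposition: Cmin = C₀·(f + f² + … + f^4).
≈ 17.589 × (0.0682 + 0.0047 + 0.0003 + 0.0000) ≈ 17.589 × 0.0732 ≈ 1.288 μg/mL.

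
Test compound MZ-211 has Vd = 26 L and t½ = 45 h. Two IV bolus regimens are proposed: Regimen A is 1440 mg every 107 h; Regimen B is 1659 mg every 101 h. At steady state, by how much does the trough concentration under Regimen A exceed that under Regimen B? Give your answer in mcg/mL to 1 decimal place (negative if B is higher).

Regimen A: f = (1/2)^(107/45) ≈ 0.1924; Cmin,ss = (1440/26)·f/(1−f) ≈ 13.195 mcg/mL.
Regimen B: f = (1/2)^(101/45) ≈ 0.2110; Cmin,ss = (1659/26)·f/(1−f) ≈ 17.064 mcg/mL.
Difference ≈ 13.195 − 17.064 ≈ -3.869 mcg/mL.

-3.9 mcg/mL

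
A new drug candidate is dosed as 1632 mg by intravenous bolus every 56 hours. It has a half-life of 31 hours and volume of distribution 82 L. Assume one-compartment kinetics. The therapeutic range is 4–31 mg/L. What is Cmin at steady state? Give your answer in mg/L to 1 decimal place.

8.0 mg/L

τ/t½ = 56/31 ≈ 1.8065, so fraction remaining f = (1/2)^(56/31) ≈ 0.2859.
At steady state, accumulation factor R = 1/(1 − e^(−kτ)) ≈ 1.4004.
Each bolus raises the concentration by D/Vd = 1632/82 ≈ 19.902 mg/L.
Cmax,ss = C₀/(1 − f) ≈ 19.902/0.7141 ≈ 27.870 mg/L.
Steady-state trough Cmin,ss = Cmax,ss·f ≈ 27.870 × 0.2859 ≈ 7.968 mg/L.
Trough 8.0 mg/L vs MEC 4 mg/L: adequate.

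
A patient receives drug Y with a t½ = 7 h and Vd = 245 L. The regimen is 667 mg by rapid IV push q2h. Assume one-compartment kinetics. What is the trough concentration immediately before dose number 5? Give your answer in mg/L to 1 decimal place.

f = (1/2)^(τ/t½) = (1/2)^(2/7) ≈ 0.8203.
C₀ = D/Vd = 667/245 ≈ 2.722 mg/L.
Before the 5th dose, 4 doses have been given. Superposition: Cmin = C₀·(f + f² + … + f^4).
≈ 2.722 × (0.8203 + 0.6729 + 0.5520 + 0.4528) ≈ 2.722 × 2.4980 ≈ 6.800 mg/L.

6.8 mg/L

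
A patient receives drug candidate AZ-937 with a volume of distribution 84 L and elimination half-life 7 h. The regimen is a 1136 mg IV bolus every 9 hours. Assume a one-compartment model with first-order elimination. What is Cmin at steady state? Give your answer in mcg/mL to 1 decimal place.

9.4 mcg/mL

k = ln2/t½ = ln2/7 ≈ 0.099021 h⁻¹; fraction remaining f = e^(−kτ) = e^(−0.099021×9) ≈ 0.4102.
Accumulation ratio R = 1/(1 − f) ≈ 1/0.5898 ≈ 1.6955.
Single-dose peak C₀ = D/Vd = 1136/84 ≈ 13.524 mcg/mL.
Steady-state peak Cmax,ss = C₀·R ≈ 13.524 × 1.6955 ≈ 22.930 mcg/mL.
One interval later, Cmin,ss = Cmax,ss·e^(−kτ) ≈ 22.930 × 0.4102 ≈ 9.406 mcg/mL.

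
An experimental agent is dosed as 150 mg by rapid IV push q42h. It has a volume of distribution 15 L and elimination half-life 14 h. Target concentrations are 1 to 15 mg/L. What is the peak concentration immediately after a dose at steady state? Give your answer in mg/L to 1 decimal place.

11.4 mg/L

τ = 42 h = 3 half-lives, so f = (1/2)^3 = 0.125.
Accumulation ratio R = 1/(1 − f) = 1/0.875 = 8/7.
Single-dose peak C₀ = D/Vd = 150/15 = 10 mg/L.
Steady-state peak Cmax,ss = C₀·R = 10 × 8/7 ≈ 11.429 mg/L.
Peak 11.4 mg/L vs MTC 15 mg/L: below toxic threshold.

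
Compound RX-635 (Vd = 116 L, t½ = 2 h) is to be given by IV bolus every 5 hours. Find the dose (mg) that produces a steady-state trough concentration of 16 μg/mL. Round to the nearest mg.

τ/t½ = 5/2 ≈ 2.5, so f = (1/2)^(5/2) ≈ 0.176777.
Cmin,ss = (D/Vd)·f/(1−f), so D = Cmin,ss·Vd·(1−f)/f.
D = 16 × 116 × (1−f)/f ≈ 16 × 116 × 4.65684 ≈ 8643.10 mg.

8643 mg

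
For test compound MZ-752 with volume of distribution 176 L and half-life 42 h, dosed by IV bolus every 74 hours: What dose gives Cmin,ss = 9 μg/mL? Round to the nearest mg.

τ/t½ = 74/42 ≈ 1.7619, so f = (1/2)^(74/42) ≈ 0.294859.
Cmin,ss = (D/Vd)·f/(1−f), so D = Cmin,ss·Vd·(1−f)/f.
D = 9 × 176 × (1−f)/f ≈ 9 × 176 × 2.39145 ≈ 3788.06 mg.

3788 mg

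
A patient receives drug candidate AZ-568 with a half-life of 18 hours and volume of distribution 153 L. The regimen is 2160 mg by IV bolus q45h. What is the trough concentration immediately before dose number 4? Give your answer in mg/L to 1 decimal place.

3.0 mg/L

f = (1/2)^(τ/t½) = (1/2)^(45/18) ≈ 0.1768.
C₀ = D/Vd = 2160/153 ≈ 14.118 mg/L.
Before the 4th dose, 3 doses have been given. Superposition: Cmin = C₀·(f + f² + … + f^3).
≈ 14.118 × (0.1768 + 0.0313 + 0.0055) ≈ 14.118 × 0.2136 ≈ 3.016 mg/L.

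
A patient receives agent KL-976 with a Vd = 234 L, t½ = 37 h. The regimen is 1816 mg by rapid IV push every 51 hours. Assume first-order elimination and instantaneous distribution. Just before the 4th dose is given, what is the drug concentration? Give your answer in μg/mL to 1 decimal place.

4.6 μg/mL

f = (1/2)^(τ/t½) = (1/2)^(51/37) ≈ 0.3847.
C₀ = D/Vd = 1816/234 ≈ 7.761 μg/mL.
Before the 4th dose, 3 doses have been given. Superposition: Cmin = C₀·(f + f² + … + f^3).
≈ 7.761 × (0.3847 + 0.1480 + 0.0569) ≈ 7.761 × 0.5896 ≈ 4.576 μg/mL.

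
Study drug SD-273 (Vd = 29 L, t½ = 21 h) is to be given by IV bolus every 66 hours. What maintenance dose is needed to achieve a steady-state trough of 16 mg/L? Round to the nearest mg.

3634 mg

τ/t½ = 66/21 ≈ 3.1429, so f = (1/2)^(66/21) ≈ 0.113215.
Cmin,ss = (D/Vd)·f/(1−f), so D = Cmin,ss·Vd·(1−f)/f.
D = 16 × 29 × (1−f)/f ≈ 16 × 29 × 7.83275 ≈ 3634.40 mg.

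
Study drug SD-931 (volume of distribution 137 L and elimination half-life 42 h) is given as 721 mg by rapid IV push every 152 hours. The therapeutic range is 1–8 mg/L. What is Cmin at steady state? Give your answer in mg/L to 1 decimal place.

0.5 mg/L

Over one 152-h interval, 152/42 ≈ 3.619 half-lives elapse, leaving f ≈ 0.0814 of each dose.
Each bolus raises the concentration by D/Vd = 721/137 ≈ 5.263 mg/L.
Steady-state trough Cmin,ss = C₀·f/(1−f) ≈ 5.263 × 0.0814/0.9186 ≈ 0.466 mg/L.
Trough 0.5 mg/L vs MEC 1 mg/L: subtherapeutic.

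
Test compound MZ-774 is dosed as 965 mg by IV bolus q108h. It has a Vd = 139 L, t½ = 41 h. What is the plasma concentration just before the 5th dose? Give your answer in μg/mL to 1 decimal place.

1.3 μg/mL

f = (1/2)^(τ/t½) = (1/2)^(108/41) ≈ 0.1611.
C₀ = D/Vd = 965/139 ≈ 6.942 μg/mL.
Before the 5th dose, 4 doses have been given. Superposition: Cmin = C₀·(f + f² + … + f^4).
≈ 6.942 × (0.1611 + 0.0260 + 0.0042 + 0.0007) ≈ 6.942 × 0.1920 ≈ 1.333 μg/mL.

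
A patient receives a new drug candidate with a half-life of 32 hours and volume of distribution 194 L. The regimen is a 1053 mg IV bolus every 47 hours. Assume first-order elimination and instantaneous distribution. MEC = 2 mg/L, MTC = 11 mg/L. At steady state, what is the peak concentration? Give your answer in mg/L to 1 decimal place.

Over one 47-h interval, 47/32 ≈ 1.4688 half-lives elapse, leaving f ≈ 0.3613 of each dose.
At steady state, accumulation factor R = 1/(1 − e^(−kτ)) ≈ 1.5657.
Single-dose peak C₀ = D/Vd = 1053/194 ≈ 5.428 mg/L.
Steady-state peak Cmax,ss = C₀·R ≈ 5.428 × 1.5657 ≈ 8.499 mg/L.
Peak 8.5 mg/L vs MTC 11 mg/L: below toxic threshold.

8.5 mg/L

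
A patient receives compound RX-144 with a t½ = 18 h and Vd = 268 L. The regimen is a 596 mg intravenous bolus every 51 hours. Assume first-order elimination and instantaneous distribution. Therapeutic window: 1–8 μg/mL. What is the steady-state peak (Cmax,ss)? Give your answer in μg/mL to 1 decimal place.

2.6 μg/mL

τ/t½ = 51/18 ≈ 2.8333, so fraction remaining f = (1/2)^(51/18) ≈ 0.1403.
Accumulation ratio R = 1/(1 − f) ≈ 1/0.8597 ≈ 1.1632.
Single-dose peak C₀ = D/Vd = 596/268 ≈ 2.224 μg/mL.
Steady-state peak Cmax,ss = C₀·R ≈ 2.224 × 1.1632 ≈ 2.587 μg/mL.
Peak 2.6 μg/mL vs MTC 8 μg/mL: below toxic threshold.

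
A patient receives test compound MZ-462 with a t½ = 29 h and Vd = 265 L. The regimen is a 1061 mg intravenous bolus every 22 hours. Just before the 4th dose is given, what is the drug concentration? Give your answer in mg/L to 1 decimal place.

f = (1/2)^(τ/t½) = (1/2)^(22/29) ≈ 0.5911.
C₀ = D/Vd = 1061/265 ≈ 4.004 mg/L.
Before the 4th dose, 3 doses have been given. Superposition: Cmin = C₀·(f + f² + … + f^3).
≈ 4.004 × (0.5911 + 0.3494 + 0.2065) ≈ 4.004 × 1.1470 ≈ 4.593 mg/L.

4.6 mg/L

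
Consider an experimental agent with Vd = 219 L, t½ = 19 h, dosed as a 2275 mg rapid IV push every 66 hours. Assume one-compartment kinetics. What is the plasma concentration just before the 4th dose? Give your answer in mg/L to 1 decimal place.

1.0 mg/L

f = (1/2)^(τ/t½) = (1/2)^(66/19) ≈ 0.0900.
C₀ = D/Vd = 2275/219 ≈ 10.388 mg/L.
Before the 4th dose, 3 doses have been given. Superposition: Cmin = C₀·(f + f² + … + f^3).
≈ 10.388 × (0.0900 + 0.0081 + 0.0007) ≈ 10.388 × 0.0988 ≈ 1.026 mg/L.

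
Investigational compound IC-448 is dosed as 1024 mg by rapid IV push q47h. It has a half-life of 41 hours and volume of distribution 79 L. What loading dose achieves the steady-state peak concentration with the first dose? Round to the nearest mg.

f = (1/2)^(47/41) ≈ 0.451769; accumulation ratio R = 1/(1−f) ≈ 1.82405.
Loading dose to hit Cmax,ss on first dose: D_load = D_maint·R ≈ 1024 × 1.82405 ≈ 1867.83 mg.

1868 mg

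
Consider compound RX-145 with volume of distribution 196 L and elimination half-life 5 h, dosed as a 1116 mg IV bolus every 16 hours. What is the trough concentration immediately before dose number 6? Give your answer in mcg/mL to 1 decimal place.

f = (1/2)^(τ/t½) = (1/2)^(16/5) ≈ 0.1088.
C₀ = D/Vd = 1116/196 ≈ 5.694 mcg/mL.
Before the 6th dose, 5 doses have been given. Superposition: Cmin = C₀·(f + f² + … + f^5).
≈ 5.694 × (0.1088 + 0.0118 + 0.0013 + 0.0001 + 0.0000) ≈ 5.694 × 0.1220 ≈ 0.695 mcg/mL.

0.7 mcg/mL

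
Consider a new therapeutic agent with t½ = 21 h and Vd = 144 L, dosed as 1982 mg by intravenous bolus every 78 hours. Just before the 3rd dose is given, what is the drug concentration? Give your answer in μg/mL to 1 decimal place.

1.1 μg/mL

f = (1/2)^(τ/t½) = (1/2)^(78/21) ≈ 0.0762.
C₀ = D/Vd = 1982/144 ≈ 13.764 μg/mL.
Before the 3rd dose, 2 doses have been given. Superposition: Cmin = C₀·(f + f²).
≈ 13.764 × (0.0762 + 0.0058) ≈ 13.764 × 0.0820 ≈ 1.129 μg/mL.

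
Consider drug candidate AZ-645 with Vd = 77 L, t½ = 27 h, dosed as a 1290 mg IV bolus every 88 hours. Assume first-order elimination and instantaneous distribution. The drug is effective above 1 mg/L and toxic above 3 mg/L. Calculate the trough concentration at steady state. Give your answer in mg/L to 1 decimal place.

2.0 mg/L

τ/t½ = 88/27 ≈ 3.2593, so fraction remaining f = (1/2)^(88/27) ≈ 0.1044.
At steady state, accumulation factor R = 1/(1 − e^(−kτ)) ≈ 1.1166.
Each bolus raises the concentration by D/Vd = 1290/77 ≈ 16.753 mg/L.
Cmax,ss = C₀/(1 − f) ≈ 16.753/0.8956 ≈ 18.706 mg/L.
One interval later, Cmin,ss = Cmax,ss·e^(−kτ) ≈ 18.706 × 0.1044 ≈ 1.953 mg/L.
Trough 2.0 mg/L vs MEC 1 mg/L: adequate.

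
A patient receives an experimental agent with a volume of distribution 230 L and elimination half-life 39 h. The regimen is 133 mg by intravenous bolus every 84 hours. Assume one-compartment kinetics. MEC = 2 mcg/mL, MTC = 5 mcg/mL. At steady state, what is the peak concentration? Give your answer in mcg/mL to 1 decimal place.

τ/t½ = 84/39 ≈ 2.1538, so fraction remaining f = (1/2)^(84/39) ≈ 0.2247.
At steady state, accumulation factor R = 1/(1 − e^(−kτ)) ≈ 1.2898.
Each bolus raises the concentration by D/Vd = 133/230 ≈ 0.578 mcg/mL.
Cmax,ss = C₀/(1 − f) ≈ 0.578/0.7753 ≈ 0.746 mcg/mL.
Peak 0.7 mcg/mL vs MTC 5 mcg/mL: below toxic threshold.

0.7 mcg/mL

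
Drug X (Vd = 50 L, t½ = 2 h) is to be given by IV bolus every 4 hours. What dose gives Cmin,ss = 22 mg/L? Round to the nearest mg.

3300 mg

τ/t½ = 4/2 ≈ 2, so f = (1/2)^(4/2) ≈ 0.250000.
Cmin,ss = (D/Vd)·f/(1−f), so D = Cmin,ss·Vd·(1−f)/f.
D = 22 × 50 × (1−f)/f ≈ 22 × 50 × 3.00000 ≈ 3300.00 mg.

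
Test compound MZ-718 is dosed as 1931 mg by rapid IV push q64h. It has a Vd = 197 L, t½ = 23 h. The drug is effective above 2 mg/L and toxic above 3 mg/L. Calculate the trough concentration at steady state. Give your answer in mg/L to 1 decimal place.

k = ln2/t½ = ln2/23 ≈ 0.030137 h⁻¹; fraction remaining f = e^(−kτ) = e^(−0.030137×64) ≈ 0.1453.
Each bolus raises the concentration by D/Vd = 1931/197 ≈ 9.802 mg/L.
Steady-state trough Cmin,ss = C₀·f/(1−f) ≈ 9.802 × 0.1453/0.8547 ≈ 1.666 mg/L.
Trough 1.7 mg/L vs MEC 2 mg/L: subtherapeutic.

1.7 mg/L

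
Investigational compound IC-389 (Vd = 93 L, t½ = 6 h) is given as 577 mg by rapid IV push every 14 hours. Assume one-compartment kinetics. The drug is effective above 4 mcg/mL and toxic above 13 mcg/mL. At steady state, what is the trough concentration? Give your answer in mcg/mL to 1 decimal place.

1.5 mcg/mL

τ/t½ = 14/6 ≈ 2.3333, so fraction remaining f = (1/2)^(14/6) ≈ 0.1984.
Accumulation ratio R = 1/(1 − f) ≈ 1/0.8016 ≈ 1.2475.
Single-dose peak C₀ = D/Vd = 577/93 ≈ 6.204 mcg/mL.
Cmax,ss = C₀/(1 − f) ≈ 6.204/0.8016 ≈ 7.740 mcg/mL.
One interval later, Cmin,ss = Cmax,ss·e^(−kτ) ≈ 7.740 × 0.1984 ≈ 1.536 mcg/mL.
Trough 1.5 mcg/mL vs MEC 4 mcg/mL: subtherapeutic.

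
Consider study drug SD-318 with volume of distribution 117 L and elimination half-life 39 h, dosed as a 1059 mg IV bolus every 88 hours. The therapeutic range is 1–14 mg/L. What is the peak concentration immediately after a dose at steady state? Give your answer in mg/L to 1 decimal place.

k = ln2/t½ = ln2/39 ≈ 0.017773 h⁻¹; fraction remaining f = e^(−kτ) = e^(−0.017773×88) ≈ 0.2093.
At steady state, accumulation factor R = 1/(1 − e^(−kτ)) ≈ 1.2647.
Single-dose peak C₀ = D/Vd = 1059/117 ≈ 9.051 mg/L.
Cmax,ss = C₀/(1 − f) ≈ 9.051/0.7907 ≈ 11.447 mg/L.
Peak 11.4 mg/L vs MTC 14 mg/L: below toxic threshold.

11.4 mg/L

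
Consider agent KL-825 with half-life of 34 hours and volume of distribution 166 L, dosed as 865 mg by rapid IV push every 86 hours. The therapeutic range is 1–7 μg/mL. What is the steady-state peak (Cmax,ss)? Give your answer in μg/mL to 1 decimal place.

τ/t½ = 86/34 ≈ 2.5294, so fraction remaining f = (1/2)^(86/34) ≈ 0.1732.
Accumulation ratio R = 1/(1 − f) ≈ 1/0.8268 ≈ 1.2095.
Each bolus raises the concentration by D/Vd = 865/166 ≈ 5.211 μg/mL.
Steady-state peak Cmax,ss = C₀·R ≈ 5.211 × 1.2095 ≈ 6.303 μg/mL.
Peak 6.3 μg/mL vs MTC 7 μg/mL: below toxic threshold.

6.3 μg/mL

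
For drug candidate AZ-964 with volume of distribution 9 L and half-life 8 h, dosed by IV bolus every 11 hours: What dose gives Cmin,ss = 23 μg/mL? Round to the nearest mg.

τ/t½ = 11/8 ≈ 1.375, so f = (1/2)^(11/8) ≈ 0.385553.
Cmin,ss = (D/Vd)·f/(1−f), so D = Cmin,ss·Vd·(1−f)/f.
D = 23 × 9 × (1−f)/f ≈ 23 × 9 × 1.59368 ≈ 329.89 mg.

330 mg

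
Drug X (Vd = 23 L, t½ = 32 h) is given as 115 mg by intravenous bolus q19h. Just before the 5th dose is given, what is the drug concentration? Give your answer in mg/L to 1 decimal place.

f = (1/2)^(τ/t½) = (1/2)^(19/32) ≈ 0.6626.
C₀ = D/Vd = 115/23 ≈ 5.000 mg/L.
Before the 5th dose, 4 doses have been given. Superposition: Cmin = C₀·(f + f² + … + f^4).
≈ 5.000 × (0.6626 + 0.4390 + 0.2909 + 0.1928) ≈ 5.000 × 1.5853 ≈ 7.926 mg/L.

7.9 mg/L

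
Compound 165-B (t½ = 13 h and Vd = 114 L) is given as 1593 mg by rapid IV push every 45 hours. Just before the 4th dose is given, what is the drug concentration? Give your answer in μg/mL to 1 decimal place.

1.4 μg/mL

f = (1/2)^(τ/t½) = (1/2)^(45/13) ≈ 0.0908.
C₀ = D/Vd = 1593/114 ≈ 13.974 μg/mL.
Before the 4th dose, 3 doses have been given. Superposition: Cmin = C₀·(f + f² + … + f^3).
≈ 13.974 × (0.0908 + 0.0082 + 0.0007) ≈ 13.974 × 0.0997 ≈ 1.393 μg/mL.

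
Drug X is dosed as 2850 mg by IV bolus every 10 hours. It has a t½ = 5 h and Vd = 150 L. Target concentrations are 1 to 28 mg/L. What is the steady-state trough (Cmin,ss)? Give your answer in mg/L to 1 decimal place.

6.3 mg/L

τ = 10 h = 2 half-lives, so f = (1/2)^2 = 0.25.
Accumulation ratio R = 1/(1 − f) = 1/0.75 = 4/3.
Single-dose peak C₀ = D/Vd = 2850/150 = 19 mg/L.
Steady-state peak Cmax,ss = C₀·R = 19 × 4/3 ≈ 25.333 mg/L.
Steady-state trough Cmin,ss = Cmax,ss·f ≈ 25.333 × 0.25 ≈ 6.333 mg/L.
Trough 6.3 mg/L vs MEC 1 mg/L: adequate.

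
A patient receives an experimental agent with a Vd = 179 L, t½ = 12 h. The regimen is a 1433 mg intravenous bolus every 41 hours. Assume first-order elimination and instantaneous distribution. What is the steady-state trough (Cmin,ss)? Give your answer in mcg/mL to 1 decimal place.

Over one 41-h interval, 41/12 ≈ 3.4167 half-lives elapse, leaving f ≈ 0.0936 of each dose.
Each bolus raises the concentration by D/Vd = 1433/179 ≈ 8.006 mcg/mL.
Steady-state trough Cmin,ss = C₀·f/(1−f) ≈ 8.006 × 0.0936/0.9064 ≈ 0.827 mcg/mL.

0.8 mcg/mL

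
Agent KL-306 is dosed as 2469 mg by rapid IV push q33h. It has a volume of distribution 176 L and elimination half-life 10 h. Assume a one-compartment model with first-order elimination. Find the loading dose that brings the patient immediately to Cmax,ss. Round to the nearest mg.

2748 mg

f = (1/2)^(33/10) ≈ 0.101532; accumulation ratio R = 1/(1−f) ≈ 1.11301.
Loading dose to hit Cmax,ss on first dose: D_load = D_maint·R ≈ 2469 × 1.11301 ≈ 2748.02 mg.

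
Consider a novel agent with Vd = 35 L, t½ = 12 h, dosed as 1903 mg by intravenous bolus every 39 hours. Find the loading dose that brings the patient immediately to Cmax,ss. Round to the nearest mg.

f = (1/2)^(39/12) ≈ 0.105112; accumulation ratio R = 1/(1−f) ≈ 1.11746.
Loading dose to hit Cmax,ss on first dose: D_load = D_maint·R ≈ 1903 × 1.11746 ≈ 2126.53 mg.

2127 mg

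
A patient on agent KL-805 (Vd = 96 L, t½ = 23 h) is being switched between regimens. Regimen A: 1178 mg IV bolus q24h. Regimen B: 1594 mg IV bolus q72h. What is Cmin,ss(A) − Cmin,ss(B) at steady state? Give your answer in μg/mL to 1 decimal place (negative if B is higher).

Regimen A: f = (1/2)^(24/23) ≈ 0.4852; Cmin,ss = (1178/96)·f/(1−f) ≈ 11.565 μg/mL.
Regimen B: f = (1/2)^(72/23) ≈ 0.1142; Cmin,ss = (1594/96)·f/(1−f) ≈ 2.141 μg/mL.
Difference ≈ 11.565 − 2.141 ≈ 9.424 μg/mL.

9.4 μg/mL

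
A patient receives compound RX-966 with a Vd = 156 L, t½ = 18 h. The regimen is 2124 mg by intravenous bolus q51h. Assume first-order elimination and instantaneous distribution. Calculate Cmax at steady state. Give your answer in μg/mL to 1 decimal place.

15.8 μg/mL

Over one 51-h interval, 51/18 ≈ 2.8333 half-lives elapse, leaving f ≈ 0.1403 of each dose.
At steady state, accumulation factor R = 1/(1 − e^(−kτ)) ≈ 1.1632.
Each bolus raises the concentration by D/Vd = 2124/156 ≈ 13.615 μg/mL.
Steady-state peak Cmax,ss = C₀·R ≈ 13.615 × 1.1632 ≈ 15.837 μg/mL.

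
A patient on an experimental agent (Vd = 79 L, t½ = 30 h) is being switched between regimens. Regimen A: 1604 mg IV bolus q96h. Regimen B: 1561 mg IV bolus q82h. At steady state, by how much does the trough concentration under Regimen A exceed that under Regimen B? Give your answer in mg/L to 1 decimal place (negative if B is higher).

-1.0 mg/L

Regimen A: f = (1/2)^(96/30) ≈ 0.1088; Cmin,ss = (1604/79)·f/(1−f) ≈ 2.479 mg/L.
Regimen B: f = (1/2)^(82/30) ≈ 0.1504; Cmin,ss = (1561/79)·f/(1−f) ≈ 3.498 mg/L.
Difference ≈ 2.479 − 3.498 ≈ -1.019 mg/L.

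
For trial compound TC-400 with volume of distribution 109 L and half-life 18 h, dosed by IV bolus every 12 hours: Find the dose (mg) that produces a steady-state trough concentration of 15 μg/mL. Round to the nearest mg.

τ/t½ = 12/18 ≈ 0.66667, so f = (1/2)^(12/18) ≈ 0.629961.
Cmin,ss = (D/Vd)·f/(1−f), so D = Cmin,ss·Vd·(1−f)/f.
D = 15 × 109 × (1−f)/f ≈ 15 × 109 × 0.58740 ≈ 960.40 mg.

960 mg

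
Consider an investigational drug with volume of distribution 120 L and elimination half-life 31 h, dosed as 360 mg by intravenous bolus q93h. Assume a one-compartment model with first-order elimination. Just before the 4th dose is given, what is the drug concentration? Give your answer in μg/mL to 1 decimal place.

0.4 μg/mL

f = (1/2)^(τ/t½) = (1/2)^(93/31) ≈ 0.1250.
C₀ = D/Vd = 360/120 ≈ 3.000 μg/mL.
Before the 4th dose, 3 doses have been given. Superposition: Cmin = C₀·(f + f² + … + f^3).
≈ 3.000 × (0.1250 + 0.0156 + 0.0020) ≈ 3.000 × 0.1426 ≈ 0.428 μg/mL.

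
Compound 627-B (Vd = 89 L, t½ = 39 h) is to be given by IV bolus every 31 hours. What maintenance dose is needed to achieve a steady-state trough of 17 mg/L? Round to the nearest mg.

τ/t½ = 31/39 ≈ 0.79487, so f = (1/2)^(31/39) ≈ 0.576394.
Cmin,ss = (D/Vd)·f/(1−f), so D = Cmin,ss·Vd·(1−f)/f.
D = 17 × 89 × (1−f)/f ≈ 17 × 89 × 0.73492 ≈ 1111.93 mg.

1112 mg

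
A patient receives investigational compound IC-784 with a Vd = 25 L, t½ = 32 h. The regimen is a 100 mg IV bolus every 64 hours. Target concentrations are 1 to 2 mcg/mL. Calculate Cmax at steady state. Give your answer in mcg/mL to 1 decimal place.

5.3 mcg/mL

The dosing interval is 2 half-lives, so f = 2^(−2) = 0.25.
At steady state, R = 1/(1 − 0.25) = 4/3.
Single-dose peak C₀ = D/Vd = 100/25 = 4 mcg/mL.
Steady-state peak Cmax,ss = C₀·R = 4 × 4/3 ≈ 5.333 mcg/mL.
Peak 5.3 mcg/mL vs MTC 2 mcg/mL: exceeds toxic threshold.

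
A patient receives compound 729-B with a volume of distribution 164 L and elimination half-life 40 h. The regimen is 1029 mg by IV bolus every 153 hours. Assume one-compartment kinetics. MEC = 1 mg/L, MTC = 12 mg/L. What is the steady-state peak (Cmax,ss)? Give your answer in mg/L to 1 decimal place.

τ/t½ = 153/40 ≈ 3.825, so fraction remaining f = (1/2)^(153/40) ≈ 0.0706.
At steady state, accumulation factor R = 1/(1 − e^(−kτ)) ≈ 1.0760.
Each bolus raises the concentration by D/Vd = 1029/164 ≈ 6.274 mg/L.
Steady-state peak Cmax,ss = C₀·R ≈ 6.274 × 1.0760 ≈ 6.751 mg/L.
Peak 6.8 mg/L vs MTC 12 mg/L: below toxic threshold.

6.8 mg/L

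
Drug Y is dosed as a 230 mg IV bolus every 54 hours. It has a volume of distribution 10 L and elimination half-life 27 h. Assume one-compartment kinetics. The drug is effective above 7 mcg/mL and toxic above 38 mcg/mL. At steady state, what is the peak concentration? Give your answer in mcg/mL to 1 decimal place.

The dosing interval is 2 half-lives, so f = 2^(−2) = 0.25.
Accumulation ratio R = 1/(1 − f) = 1/0.75 = 4/3.
Single-dose peak C₀ = D/Vd = 230/10 = 23 mcg/mL.
Steady-state peak Cmax,ss = C₀·R = 23 × 4/3 ≈ 30.667 mcg/mL.
Peak 30.7 mcg/mL vs MTC 38 mcg/mL: below toxic threshold.

30.7 mcg/mL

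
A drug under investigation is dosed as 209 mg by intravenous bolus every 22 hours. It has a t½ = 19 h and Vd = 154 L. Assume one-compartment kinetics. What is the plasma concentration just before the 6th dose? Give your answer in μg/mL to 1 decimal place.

f = (1/2)^(τ/t½) = (1/2)^(22/19) ≈ 0.4482.
C₀ = D/Vd = 209/154 ≈ 1.357 μg/mL.
Before the 6th dose, 5 doses have been given. Superposition: Cmin = C₀·(f + f² + … + f^5).
≈ 1.357 × (0.4482 + 0.2009 + 0.0900 + 0.0404 + 0.0181) ≈ 1.357 × 0.7976 ≈ 1.082 μg/mL.

1.1 μg/mL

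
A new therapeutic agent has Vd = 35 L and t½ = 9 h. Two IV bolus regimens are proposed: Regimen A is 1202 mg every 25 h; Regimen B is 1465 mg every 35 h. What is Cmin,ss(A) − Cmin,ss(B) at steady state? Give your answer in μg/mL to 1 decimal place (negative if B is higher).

Regimen A: f = (1/2)^(25/9) ≈ 0.1458; Cmin,ss = (1202/35)·f/(1−f) ≈ 5.862 μg/mL.
Regimen B: f = (1/2)^(35/9) ≈ 0.0675; Cmin,ss = (1465/35)·f/(1−f) ≈ 3.030 μg/mL.
Difference ≈ 5.862 − 3.030 ≈ 2.832 μg/mL.

2.8 μg/mL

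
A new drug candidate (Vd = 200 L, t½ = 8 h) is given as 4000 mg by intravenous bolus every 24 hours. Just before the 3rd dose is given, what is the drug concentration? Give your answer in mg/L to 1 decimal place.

2.8 mg/L

f = (1/2)^(τ/t½) = (1/2)^(24/8) ≈ 0.1250.
C₀ = D/Vd = 4000/200 ≈ 20.000 mg/L.
Before the 3rd dose, 2 doses have been given. Superposition: Cmin = C₀·(f + f²).
≈ 20.000 × (0.1250 + 0.0156) ≈ 20.000 × 0.1406 ≈ 2.812 mg/L.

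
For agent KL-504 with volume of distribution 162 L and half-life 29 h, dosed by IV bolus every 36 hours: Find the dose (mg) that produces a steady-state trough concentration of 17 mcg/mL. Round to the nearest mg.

τ/t½ = 36/29 ≈ 1.2414, so f = (1/2)^(36/29) ≈ 0.422968.
Cmin,ss = (D/Vd)·f/(1−f), so D = Cmin,ss·Vd·(1−f)/f.
D = 17 × 162 × (1−f)/f ≈ 17 × 162 × 1.36425 ≈ 3757.14 mg.

3757 mg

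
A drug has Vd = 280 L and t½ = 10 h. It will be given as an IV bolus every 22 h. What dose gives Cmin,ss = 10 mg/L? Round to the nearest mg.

τ/t½ = 22/10 ≈ 2.2, so f = (1/2)^(22/10) ≈ 0.217638.
Cmin,ss = (D/Vd)·f/(1−f), so D = Cmin,ss·Vd·(1−f)/f.
D = 10 × 280 × (1−f)/f ≈ 10 × 280 × 3.59479 ≈ 10065.41 mg.

10065 mg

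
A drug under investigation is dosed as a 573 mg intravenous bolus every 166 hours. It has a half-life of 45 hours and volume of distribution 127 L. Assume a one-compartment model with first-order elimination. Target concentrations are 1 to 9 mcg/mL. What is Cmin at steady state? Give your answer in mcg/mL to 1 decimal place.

0.4 mcg/mL

τ/t½ = 166/45 ≈ 3.6889, so fraction remaining f = (1/2)^(166/45) ≈ 0.0775.
At steady state, accumulation factor R = 1/(1 − e^(−kτ)) ≈ 1.0840.
Each bolus raises the concentration by D/Vd = 573/127 ≈ 4.512 mcg/mL.
Cmax,ss = C₀/(1 − f) ≈ 4.512/0.9225 ≈ 4.891 mcg/mL.
Steady-state trough Cmin,ss = Cmax,ss·f ≈ 4.891 × 0.0775 ≈ 0.379 mcg/mL.
Trough 0.4 mcg/mL vs MEC 1 mcg/mL: subtherapeutic.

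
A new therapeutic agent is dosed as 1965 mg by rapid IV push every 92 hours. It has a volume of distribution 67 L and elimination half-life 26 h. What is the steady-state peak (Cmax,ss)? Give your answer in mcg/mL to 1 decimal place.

32.1 mcg/mL

Over one 92-h interval, 92/26 ≈ 3.5385 half-lives elapse, leaving f ≈ 0.0861 of each dose.
Accumulation ratio R = 1/(1 − f) ≈ 1/0.9139 ≈ 1.0942.
Each bolus raises the concentration by D/Vd = 1965/67 ≈ 29.328 mcg/mL.
Steady-state peak Cmax,ss = C₀·R ≈ 29.328 × 1.0942 ≈ 32.091 mcg/mL.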